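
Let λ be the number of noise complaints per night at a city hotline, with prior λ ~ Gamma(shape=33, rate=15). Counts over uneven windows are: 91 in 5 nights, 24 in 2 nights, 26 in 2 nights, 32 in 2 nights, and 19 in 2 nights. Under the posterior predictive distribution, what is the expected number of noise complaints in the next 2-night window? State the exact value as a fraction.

Total count: 91 + 24 + 26 + 32 + 19 = 192.
Total exposure: 5 + 2 + 2 + 2 + 2 = 13 nights.
By Gamma–Poisson conjugacy, the posterior is Gamma(α + Σx, β + Σt) = Gamma(33 + 192, 15 + 13) = Gamma(225, 28).
Predictive mean over a 2-night window = T·E[λ|data] = 2·225/28 = 225/14.

225/14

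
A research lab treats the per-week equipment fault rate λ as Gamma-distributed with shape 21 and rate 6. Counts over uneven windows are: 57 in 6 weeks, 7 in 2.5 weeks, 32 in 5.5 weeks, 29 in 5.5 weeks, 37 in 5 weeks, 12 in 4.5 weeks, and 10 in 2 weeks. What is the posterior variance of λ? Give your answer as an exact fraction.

205/1369

Total count: 57 + 7 + 32 + 29 + 37 + 12 + 10 = 184.
Total exposure: 6 + 2.5 + 5.5 + 5.5 + 5 + 4.5 + 2 = 31 weeks.
By Gamma–Poisson conjugacy, the posterior is Gamma(α + Σx, β + Σt) = Gamma(21 + 184, 6 + 31) = Gamma(205, 37).
Posterior variance = α'/β'² = 205/1369.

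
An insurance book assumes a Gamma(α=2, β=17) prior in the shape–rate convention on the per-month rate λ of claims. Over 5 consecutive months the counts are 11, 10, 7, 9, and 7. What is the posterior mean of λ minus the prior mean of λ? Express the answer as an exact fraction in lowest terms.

369/187

Total count: 11 + 10 + 7 + 9 + 7 = 44.
Total exposure: 5 months.
By Gamma–Poisson conjugacy, the posterior is Gamma(α + Σx, β + Σt) = Gamma(2 + 44, 17 + 5) = Gamma(46, 22).
Posterior mean = 46/22 = 23/11; prior mean = 2/17 = 2/17. Difference = 23/11 − 2/17 = 369/187.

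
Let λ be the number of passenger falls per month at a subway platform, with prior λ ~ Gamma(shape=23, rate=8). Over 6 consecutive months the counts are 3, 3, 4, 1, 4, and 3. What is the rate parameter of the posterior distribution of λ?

14

Total count: 3 + 3 + 4 + 1 + 4 + 3 = 18.
Total exposure: 6 months.
By Gamma–Poisson conjugacy, the posterior is Gamma(α + Σx, β + Σt) = Gamma(23 + 18, 8 + 6) = Gamma(41, 14).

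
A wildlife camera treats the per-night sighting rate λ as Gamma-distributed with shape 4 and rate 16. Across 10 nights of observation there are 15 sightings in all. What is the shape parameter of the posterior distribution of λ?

19

Total count 15 over total exposure 10 nights.
Conjugate update: add total count to the shape and total exposure to the rate, giving Gamma(19, 26).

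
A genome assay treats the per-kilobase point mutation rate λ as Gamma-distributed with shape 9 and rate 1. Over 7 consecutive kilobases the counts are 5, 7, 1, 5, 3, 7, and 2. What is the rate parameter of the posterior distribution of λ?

8

Total count: 5 + 7 + 1 + 5 + 3 + 7 + 2 = 30.
Total exposure: 7 kilobases.
Gamma(α, β) with Poisson data over total exposure Σt gives posterior Gamma(α+Σx, β+Σt) = Gamma(39, 8).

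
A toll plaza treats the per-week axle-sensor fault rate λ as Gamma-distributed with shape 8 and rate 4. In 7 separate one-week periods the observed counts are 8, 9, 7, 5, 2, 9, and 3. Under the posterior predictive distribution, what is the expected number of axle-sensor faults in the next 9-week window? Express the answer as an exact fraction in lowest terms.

459/11

Total count: 8 + 9 + 7 + 5 + 2 + 9 + 3 = 43.
Total exposure: 7 weeks.
Gamma(α, β) with Poisson data over total exposure Σt gives posterior Gamma(α+Σx, β+Σt) = Gamma(51, 11).
Predictive mean over a 9-week window = T·E[λ|data] = 9·51/11 = 459/11.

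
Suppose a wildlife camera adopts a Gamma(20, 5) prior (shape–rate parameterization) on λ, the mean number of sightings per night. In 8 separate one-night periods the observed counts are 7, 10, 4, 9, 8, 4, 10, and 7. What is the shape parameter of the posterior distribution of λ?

79

Total count: 7 + 10 + 4 + 9 + 8 + 4 + 10 + 7 = 59.
Total exposure: 8 nights.
Gamma(α, β) with Poisson data over total exposure Σt gives posterior Gamma(α+Σx, β+Σt) = Gamma(79, 13).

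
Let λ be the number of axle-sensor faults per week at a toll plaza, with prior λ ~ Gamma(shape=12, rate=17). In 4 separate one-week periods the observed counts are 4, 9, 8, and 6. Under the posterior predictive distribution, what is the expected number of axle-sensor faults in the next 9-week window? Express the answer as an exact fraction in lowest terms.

117/7

Total count: 4 + 9 + 8 + 6 = 27.
Total exposure: 4 weeks.
Posterior: α' = 12 + 27 = 39, β' = 17 + 4 = 21.
Predictive mean over a 9-week window = T·E[λ|data] = 9·39/21 = 117/7.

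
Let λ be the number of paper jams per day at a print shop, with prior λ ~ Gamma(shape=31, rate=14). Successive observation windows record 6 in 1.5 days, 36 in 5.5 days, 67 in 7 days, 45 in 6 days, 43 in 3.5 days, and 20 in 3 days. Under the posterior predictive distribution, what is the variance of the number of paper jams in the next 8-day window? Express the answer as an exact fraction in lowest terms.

384896/6561

Total count: 6 + 36 + 67 + 45 + 43 + 20 = 217.
Total exposure: 1.5 + 5.5 + 7 + 6 + 3.5 + 3 = 26.5 days.
The Gamma prior is conjugate for the Poisson rate, so λ | data ~ Gamma(31+217, 14+26.5) = Gamma(248, 81/2).
The posterior predictive for a window of length T is Negative Binomial with variance T·α'·(β'+T)/β'² = 8·248·(97/2)/(6561/4) = 384896/6561.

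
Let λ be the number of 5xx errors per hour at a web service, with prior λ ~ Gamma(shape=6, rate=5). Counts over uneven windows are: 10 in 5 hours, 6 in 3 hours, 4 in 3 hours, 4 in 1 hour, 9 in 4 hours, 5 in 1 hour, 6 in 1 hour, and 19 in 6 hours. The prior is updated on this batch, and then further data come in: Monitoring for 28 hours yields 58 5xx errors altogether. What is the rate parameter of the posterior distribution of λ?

Total count: 10 + 6 + 4 + 4 + 9 + 5 + 6 + 19 = 63.
Total exposure: 5 + 3 + 3 + 1 + 4 + 1 + 1 + 6 = 24 hours.
After the first batch: Gamma(6 + 63, 5 + 24) = Gamma(69, 29).
Total count 58 over total exposure 28 hours.
After the second batch: Gamma(69 + 58, 29 + 28) = Gamma(127, 57).

57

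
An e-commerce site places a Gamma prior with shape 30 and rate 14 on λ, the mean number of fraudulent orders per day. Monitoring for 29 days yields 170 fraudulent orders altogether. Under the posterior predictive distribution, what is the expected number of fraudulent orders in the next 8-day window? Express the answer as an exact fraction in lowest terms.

1600/43

Total count 170 over total exposure 29 days.
The Gamma prior is conjugate for the Poisson rate, so λ | data ~ Gamma(30+170, 14+29) = Gamma(200, 43).
Predictive mean over an 8-day window = T·E[λ|data] = 8·200/43 = 1600/43.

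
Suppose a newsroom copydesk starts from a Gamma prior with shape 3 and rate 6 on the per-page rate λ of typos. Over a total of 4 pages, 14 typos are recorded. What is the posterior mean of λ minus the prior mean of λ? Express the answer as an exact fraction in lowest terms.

Total count 14 over total exposure 4 pages.
Posterior: α' = 3 + 14 = 17, β' = 6 + 4 = 10.
Posterior mean = 17/10 = 17/10; prior mean = 3/6 = 1/2. Difference = 17/10 − 1/2 = 6/5.

6/5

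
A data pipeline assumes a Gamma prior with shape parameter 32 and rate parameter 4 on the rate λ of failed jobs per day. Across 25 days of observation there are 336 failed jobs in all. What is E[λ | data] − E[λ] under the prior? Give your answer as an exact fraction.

136/29

Total count 336 over total exposure 25 days.
Conjugate update: add total count to the shape and total exposure to the rate, giving Gamma(368, 29).
Posterior mean = 368/29 = 368/29; prior mean = 32/4 = 8. Difference = 368/29 − 8 = 136/29.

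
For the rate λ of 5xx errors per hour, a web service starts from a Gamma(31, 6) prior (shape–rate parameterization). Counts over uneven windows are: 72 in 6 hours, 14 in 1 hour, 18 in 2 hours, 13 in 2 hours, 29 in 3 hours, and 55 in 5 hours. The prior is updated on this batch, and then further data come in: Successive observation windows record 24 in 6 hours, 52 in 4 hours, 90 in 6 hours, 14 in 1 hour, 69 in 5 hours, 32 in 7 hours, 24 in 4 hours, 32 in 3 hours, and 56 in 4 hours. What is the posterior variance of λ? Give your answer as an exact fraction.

25/169

Total count: 72 + 14 + 18 + 13 + 29 + 55 = 201.
Total exposure: 6 + 1 + 2 + 2 + 3 + 5 = 19 hours.
After the first batch: Gamma(31 + 201, 6 + 19) = Gamma(232, 25).
Total count: 24 + 52 + 90 + 14 + 69 + 32 + 24 + 32 + 56 = 393.
Total exposure: 6 + 4 + 6 + 1 + 5 + 7 + 4 + 3 + 4 = 40 hours.
After the second batch: Gamma(232 + 393, 25 + 40) = Gamma(625, 65).
Posterior variance = α'/β'² = 625/4225 = 25/169.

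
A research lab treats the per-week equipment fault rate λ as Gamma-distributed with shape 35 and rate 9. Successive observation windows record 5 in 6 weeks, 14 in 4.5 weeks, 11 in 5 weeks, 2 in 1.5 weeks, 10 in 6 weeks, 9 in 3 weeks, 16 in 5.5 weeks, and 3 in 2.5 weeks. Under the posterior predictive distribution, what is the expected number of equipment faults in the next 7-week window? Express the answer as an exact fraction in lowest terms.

Total count: 5 + 14 + 11 + 2 + 10 + 9 + 16 + 3 = 70.
Total exposure: 6 + 4.5 + 5 + 1.5 + 6 + 3 + 5.5 + 2.5 = 34 weeks.
Gamma(α, β) with Poisson data over total exposure Σt gives posterior Gamma(α+Σx, β+Σt) = Gamma(105, 43).
Predictive mean over a 7-week window = T·E[λ|data] = 7·105/43 = 735/43.

735/43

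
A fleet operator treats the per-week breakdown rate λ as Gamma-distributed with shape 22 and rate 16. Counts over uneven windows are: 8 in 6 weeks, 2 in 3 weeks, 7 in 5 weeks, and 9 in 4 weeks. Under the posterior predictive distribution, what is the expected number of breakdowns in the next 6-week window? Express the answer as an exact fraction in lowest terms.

Total count: 8 + 2 + 7 + 9 = 26.
Total exposure: 6 + 3 + 5 + 4 = 18 weeks.
Gamma(α, β) with Poisson data over total exposure Σt gives posterior Gamma(α+Σx, β+Σt) = Gamma(48, 34).
Predictive mean over a 6-week window = T·E[λ|data] = 6·48/34 = 144/17.

144/17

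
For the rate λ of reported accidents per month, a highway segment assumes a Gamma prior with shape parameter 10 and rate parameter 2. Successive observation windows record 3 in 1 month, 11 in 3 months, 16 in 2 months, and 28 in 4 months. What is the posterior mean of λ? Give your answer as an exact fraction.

Total count: 3 + 11 + 16 + 28 = 58.
Total exposure: 1 + 3 + 2 + 4 = 10 months.
The Gamma prior is conjugate for the Poisson rate, so λ | data ~ Gamma(10+58, 2+10) = Gamma(68, 12).
Posterior mean = α'/β' = 68/12 = 17/3.

17/3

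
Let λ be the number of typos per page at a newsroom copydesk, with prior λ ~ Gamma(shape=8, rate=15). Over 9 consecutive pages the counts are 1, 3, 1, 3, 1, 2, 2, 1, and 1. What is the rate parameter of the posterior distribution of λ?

24

Total count: 1 + 3 + 1 + 3 + 1 + 2 + 2 + 1 + 1 = 15.
Total exposure: 9 pages.
By Gamma–Poisson conjugacy, the posterior is Gamma(α + Σx, β + Σt) = Gamma(8 + 15, 15 + 9) = Gamma(23, 24).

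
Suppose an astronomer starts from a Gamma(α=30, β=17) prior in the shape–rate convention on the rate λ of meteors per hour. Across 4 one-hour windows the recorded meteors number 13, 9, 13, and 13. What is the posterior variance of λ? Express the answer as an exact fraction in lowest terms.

26/147

Total count: 13 + 9 + 13 + 13 = 48.
Total exposure: 4 hours.
By Gamma–Poisson conjugacy, the posterior is Gamma(α + Σx, β + Σt) = Gamma(30 + 48, 17 + 4) = Gamma(78, 21).
Posterior variance = α'/β'² = 78/441 = 26/147.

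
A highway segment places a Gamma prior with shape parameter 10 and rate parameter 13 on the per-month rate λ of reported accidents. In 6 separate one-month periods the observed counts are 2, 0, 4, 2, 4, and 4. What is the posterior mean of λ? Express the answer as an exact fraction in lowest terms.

26/19

Total count: 2 + 0 + 4 + 2 + 4 + 4 = 16.
Total exposure: 6 months.
Conjugate update: add total count to the shape and total exposure to the rate, giving Gamma(26, 19).
Posterior mean = α'/β' = 26/19.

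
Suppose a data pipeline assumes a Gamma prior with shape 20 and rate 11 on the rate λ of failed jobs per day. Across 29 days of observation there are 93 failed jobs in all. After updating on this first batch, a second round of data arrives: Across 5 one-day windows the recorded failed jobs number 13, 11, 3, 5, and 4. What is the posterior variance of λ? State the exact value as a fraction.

Total count 93 over total exposure 29 days.
After the first batch: Gamma(20 + 93, 11 + 29) = Gamma(113, 40).
Total count: 13 + 11 + 3 + 5 + 4 = 36.
Total exposure: 5 days.
After the second batch: Gamma(113 + 36, 40 + 5) = Gamma(149, 45).
Posterior variance = α'/β'² = 149/2025.

149/2025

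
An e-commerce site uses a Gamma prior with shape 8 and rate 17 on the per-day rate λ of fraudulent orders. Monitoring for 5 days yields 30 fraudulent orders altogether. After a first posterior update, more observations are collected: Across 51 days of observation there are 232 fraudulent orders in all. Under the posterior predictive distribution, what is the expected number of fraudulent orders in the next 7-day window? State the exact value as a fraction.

1890/73

Total count 30 over total exposure 5 days.
After the first batch: Gamma(8 + 30, 17 + 5) = Gamma(38, 22).
Total count 232 over total exposure 51 days.
After the second batch: Gamma(38 + 232, 22 + 51) = Gamma(270, 73).
Predictive mean over a 7-day window = T·E[λ|data] = 7·270/73 = 1890/73.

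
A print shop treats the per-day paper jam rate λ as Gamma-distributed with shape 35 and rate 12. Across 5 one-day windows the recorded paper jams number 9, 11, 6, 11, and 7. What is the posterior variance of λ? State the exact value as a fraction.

Total count: 9 + 11 + 6 + 11 + 7 = 44.
Total exposure: 5 days.
Conjugate update: add total count to the shape and total exposure to the rate, giving Gamma(79, 17).
Posterior variance = α'/β'² = 79/289.

79/289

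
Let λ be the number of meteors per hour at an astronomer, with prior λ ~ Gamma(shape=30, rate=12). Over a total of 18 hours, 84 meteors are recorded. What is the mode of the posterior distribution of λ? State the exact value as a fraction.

Total count 84 over total exposure 18 hours.
Posterior: α' = 30 + 84 = 114, β' = 12 + 18 = 30.
Posterior mode = (α'−1)/β' = 113/30.

113/30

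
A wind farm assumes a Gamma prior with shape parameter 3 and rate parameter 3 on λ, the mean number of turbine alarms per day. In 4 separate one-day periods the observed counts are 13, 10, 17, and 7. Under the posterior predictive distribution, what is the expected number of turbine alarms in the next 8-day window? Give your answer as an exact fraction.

Total count: 13 + 10 + 17 + 7 = 47.
Total exposure: 4 days.
Conjugate update: add total count to the shape and total exposure to the rate, giving Gamma(50, 7).
Predictive mean over an 8-day window = T·E[λ|data] = 8·50/7 = 400/7.

400/7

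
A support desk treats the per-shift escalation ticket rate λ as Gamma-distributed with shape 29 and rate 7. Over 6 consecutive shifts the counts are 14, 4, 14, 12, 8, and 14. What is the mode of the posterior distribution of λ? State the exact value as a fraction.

Total count: 14 + 4 + 14 + 12 + 8 + 14 = 66.
Total exposure: 6 shifts.
By Gamma–Poisson conjugacy, the posterior is Gamma(α + Σx, β + Σt) = Gamma(29 + 66, 7 + 6) = Gamma(95, 13).
Posterior mode = (α'−1)/β' = 94/13.

94/13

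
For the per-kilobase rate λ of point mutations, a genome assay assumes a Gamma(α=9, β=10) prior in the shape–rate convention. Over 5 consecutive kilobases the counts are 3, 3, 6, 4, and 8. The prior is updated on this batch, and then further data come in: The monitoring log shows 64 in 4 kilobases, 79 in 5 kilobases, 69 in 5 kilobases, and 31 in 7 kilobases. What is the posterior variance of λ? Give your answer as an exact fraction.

23/108

Total count: 3 + 3 + 6 + 4 + 8 = 24.
Total exposure: 5 kilobases.
After the first batch: Gamma(9 + 24, 10 + 5) = Gamma(33, 15).
Total count: 64 + 79 + 69 + 31 = 243.
Total exposure: 4 + 5 + 5 + 7 = 21 kilobases.
After the second batch: Gamma(33 + 243, 15 + 21) = Gamma(276, 36).
Posterior variance = α'/β'² = 276/1296 = 23/108.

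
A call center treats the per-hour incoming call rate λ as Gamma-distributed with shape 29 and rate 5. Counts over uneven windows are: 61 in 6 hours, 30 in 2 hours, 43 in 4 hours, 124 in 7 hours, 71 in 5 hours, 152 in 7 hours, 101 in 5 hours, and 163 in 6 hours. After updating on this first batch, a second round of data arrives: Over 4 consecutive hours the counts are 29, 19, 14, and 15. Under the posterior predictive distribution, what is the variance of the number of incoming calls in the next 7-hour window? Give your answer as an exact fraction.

Total count: 61 + 30 + 43 + 124 + 71 + 152 + 101 + 163 = 745.
Total exposure: 6 + 2 + 4 + 7 + 5 + 7 + 5 + 6 = 42 hours.
After the first batch: Gamma(29 + 745, 5 + 42) = Gamma(774, 47).
Total count: 29 + 19 + 14 + 15 = 77.
Total exposure: 4 hours.
After the second batch: Gamma(774 + 77, 47 + 4) = Gamma(851, 51).
The posterior predictive for a window of length T is Negative Binomial with variance T·α'·(β'+T)/β'² = 7·851·58/2601 = 345506/2601.

345506/2601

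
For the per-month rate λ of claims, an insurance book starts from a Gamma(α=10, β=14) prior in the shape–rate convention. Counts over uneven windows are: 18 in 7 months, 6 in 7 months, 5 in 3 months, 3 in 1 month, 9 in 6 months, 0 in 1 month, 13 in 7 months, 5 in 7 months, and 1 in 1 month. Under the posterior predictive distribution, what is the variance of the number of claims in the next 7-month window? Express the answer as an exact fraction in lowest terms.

Total count: 18 + 6 + 5 + 3 + 9 + 0 + 13 + 5 + 1 = 60.
Total exposure: 7 + 7 + 3 + 1 + 6 + 1 + 7 + 7 + 1 = 40 months.
Posterior: α' = 10 + 60 = 70, β' = 14 + 40 = 54.
The posterior predictive for a window of length T is Negative Binomial with variance T·α'·(β'+T)/β'² = 7·70·61/2916 = 14945/1458.

14945/1458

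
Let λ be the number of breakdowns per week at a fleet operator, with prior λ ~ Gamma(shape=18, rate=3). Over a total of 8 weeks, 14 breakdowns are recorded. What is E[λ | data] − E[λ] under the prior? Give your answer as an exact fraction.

Total count 14 over total exposure 8 weeks.
The Gamma prior is conjugate for the Poisson rate, so λ | data ~ Gamma(18+14, 3+8) = Gamma(32, 11).
Posterior mean = 32/11 = 32/11; prior mean = 18/3 = 6. Difference = 32/11 − 6 = -34/11.

-34/11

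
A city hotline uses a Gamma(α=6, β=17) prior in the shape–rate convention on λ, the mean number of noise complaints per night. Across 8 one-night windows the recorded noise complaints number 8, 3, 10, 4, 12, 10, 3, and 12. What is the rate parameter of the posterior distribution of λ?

Total count: 8 + 3 + 10 + 4 + 12 + 10 + 3 + 12 = 62.
Total exposure: 8 nights.
By Gamma–Poisson conjugacy, the posterior is Gamma(α + Σx, β + Σt) = Gamma(6 + 62, 17 + 8) = Gamma(68, 25).

25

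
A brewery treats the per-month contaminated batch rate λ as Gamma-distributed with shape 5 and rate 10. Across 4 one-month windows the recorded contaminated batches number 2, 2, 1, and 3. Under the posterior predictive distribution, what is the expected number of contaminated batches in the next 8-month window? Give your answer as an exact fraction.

52/7

Total count: 2 + 2 + 1 + 3 = 8.
Total exposure: 4 months.
Posterior: α' = 5 + 8 = 13, β' = 10 + 4 = 14.
Predictive mean over an 8-month window = T·E[λ|data] = 8·13/14 = 52/7.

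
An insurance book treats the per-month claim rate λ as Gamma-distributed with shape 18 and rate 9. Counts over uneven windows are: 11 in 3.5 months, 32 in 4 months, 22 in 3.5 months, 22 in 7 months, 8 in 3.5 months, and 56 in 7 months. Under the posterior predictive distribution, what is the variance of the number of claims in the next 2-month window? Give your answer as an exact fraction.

53404/5625

Total count: 11 + 32 + 22 + 22 + 8 + 56 = 151.
Total exposure: 3.5 + 4 + 3.5 + 7 + 3.5 + 7 = 28.5 months.
Posterior: α' = 18 + 151 = 169, β' = 9 + 28.5 = 75/2.
The posterior predictive for a window of length T is Negative Binomial with variance T·α'·(β'+T)/β'² = 2·169·(79/2)/(5625/4) = 53404/5625.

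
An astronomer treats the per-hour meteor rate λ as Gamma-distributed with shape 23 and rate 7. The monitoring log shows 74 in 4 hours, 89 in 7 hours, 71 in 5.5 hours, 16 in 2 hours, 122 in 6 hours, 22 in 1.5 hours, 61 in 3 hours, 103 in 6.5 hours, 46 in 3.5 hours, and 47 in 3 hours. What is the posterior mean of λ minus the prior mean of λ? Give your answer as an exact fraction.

Total count: 74 + 89 + 71 + 16 + 122 + 22 + 61 + 103 + 46 + 47 = 651.
Total exposure: 4 + 7 + 5.5 + 2 + 6 + 1.5 + 3 + 6.5 + 3.5 + 3 = 42 hours.
The Gamma prior is conjugate for the Poisson rate, so λ | data ~ Gamma(23+651, 7+42) = Gamma(674, 49).
Posterior mean = 674/49 = 674/49; prior mean = 23/7 = 23/7. Difference = 674/49 − 23/7 = 513/49.

513/49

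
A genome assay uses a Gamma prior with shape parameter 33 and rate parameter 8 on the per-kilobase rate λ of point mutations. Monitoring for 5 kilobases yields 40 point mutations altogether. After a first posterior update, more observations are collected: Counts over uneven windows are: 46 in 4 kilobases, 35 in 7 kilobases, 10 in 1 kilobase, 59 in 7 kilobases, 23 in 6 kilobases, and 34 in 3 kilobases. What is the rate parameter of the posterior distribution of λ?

Total count 40 over total exposure 5 kilobases.
After the first batch: Gamma(33 + 40, 8 + 5) = Gamma(73, 13).
Total count: 46 + 35 + 10 + 59 + 23 + 34 = 207.
Total exposure: 4 + 7 + 1 + 7 + 6 + 3 = 28 kilobases.
After the second batch: Gamma(73 + 207, 13 + 28) = Gamma(280, 41).

41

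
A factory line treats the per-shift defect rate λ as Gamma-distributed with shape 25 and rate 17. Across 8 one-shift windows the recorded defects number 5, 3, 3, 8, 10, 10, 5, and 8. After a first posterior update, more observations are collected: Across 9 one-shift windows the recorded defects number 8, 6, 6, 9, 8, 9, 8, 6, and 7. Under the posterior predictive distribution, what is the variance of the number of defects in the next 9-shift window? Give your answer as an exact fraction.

13932/289

Total count: 5 + 3 + 3 + 8 + 10 + 10 + 5 + 8 = 52.
Total exposure: 8 shifts.
After the first batch: Gamma(25 + 52, 17 + 8) = Gamma(77, 25).
Total count: 8 + 6 + 6 + 9 + 8 + 9 + 8 + 6 + 7 = 67.
Total exposure: 9 shifts.
After the second batch: Gamma(77 + 67, 25 + 9) = Gamma(144, 34).
The posterior predictive for a window of length T is Negative Binomial with variance T·α'·(β'+T)/β'² = 9·144·43/1156 = 13932/289.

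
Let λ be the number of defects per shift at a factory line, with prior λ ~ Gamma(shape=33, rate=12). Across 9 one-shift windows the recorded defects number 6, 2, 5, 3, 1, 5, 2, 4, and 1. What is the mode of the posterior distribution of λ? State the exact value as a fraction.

61/21

Total count: 6 + 2 + 5 + 3 + 1 + 5 + 2 + 4 + 1 = 29.
Total exposure: 9 shifts.
Gamma(α, β) with Poisson data over total exposure Σt gives posterior Gamma(α+Σx, β+Σt) = Gamma(62, 21).
Posterior mode = (α'−1)/β' = 61/21.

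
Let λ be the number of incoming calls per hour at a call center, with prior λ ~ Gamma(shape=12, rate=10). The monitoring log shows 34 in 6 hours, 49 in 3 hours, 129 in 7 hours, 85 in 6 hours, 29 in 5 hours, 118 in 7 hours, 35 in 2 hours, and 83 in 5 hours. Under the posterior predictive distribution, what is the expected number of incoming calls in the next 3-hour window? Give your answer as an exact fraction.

Total count: 34 + 49 + 129 + 85 + 29 + 118 + 35 + 83 = 562.
Total exposure: 6 + 3 + 7 + 6 + 5 + 7 + 2 + 5 = 41 hours.
Posterior: α' = 12 + 562 = 574, β' = 10 + 41 = 51.
Predictive mean over a 3-hour window = T·E[λ|data] = 3·574/51 = 574/17.

574/17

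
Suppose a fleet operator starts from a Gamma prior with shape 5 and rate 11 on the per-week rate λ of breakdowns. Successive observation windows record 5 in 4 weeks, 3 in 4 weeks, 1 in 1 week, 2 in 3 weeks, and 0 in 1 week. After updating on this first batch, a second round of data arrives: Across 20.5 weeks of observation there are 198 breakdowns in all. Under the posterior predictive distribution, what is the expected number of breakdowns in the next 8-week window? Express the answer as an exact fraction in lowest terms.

Total count: 5 + 3 + 1 + 2 + 0 = 11.
Total exposure: 4 + 4 + 1 + 3 + 1 = 13 weeks.
After the first batch: Gamma(5 + 11, 11 + 13) = Gamma(16, 24).
Total count 198 over total exposure 20.5 weeks.
After the second batch: Gamma(16 + 198, 24 + 20.5) = Gamma(214, 89/2).
Predictive mean over an 8-week window = T·E[λ|data] = 8·214/(89/2) = 3424/89.

3424/89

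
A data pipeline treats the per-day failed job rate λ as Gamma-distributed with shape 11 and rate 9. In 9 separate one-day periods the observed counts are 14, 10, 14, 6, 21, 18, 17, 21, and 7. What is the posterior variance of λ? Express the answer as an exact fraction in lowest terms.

Total count: 14 + 10 + 14 + 6 + 21 + 18 + 17 + 21 + 7 = 128.
Total exposure: 9 days.
The Gamma prior is conjugate for the Poisson rate, so λ | data ~ Gamma(11+128, 9+9) = Gamma(139, 18).
Posterior variance = α'/β'² = 139/324.

139/324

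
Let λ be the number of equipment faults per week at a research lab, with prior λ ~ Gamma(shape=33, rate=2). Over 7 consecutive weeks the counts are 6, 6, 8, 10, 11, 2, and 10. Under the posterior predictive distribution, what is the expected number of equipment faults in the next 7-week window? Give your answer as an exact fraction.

602/9

Total count: 6 + 6 + 8 + 10 + 11 + 2 + 10 = 53.
Total exposure: 7 weeks.
Conjugate update: add total count to the shape and total exposure to the rate, giving Gamma(86, 9).
Predictive mean over a 7-week window = T·E[λ|data] = 7·86/9 = 602/9.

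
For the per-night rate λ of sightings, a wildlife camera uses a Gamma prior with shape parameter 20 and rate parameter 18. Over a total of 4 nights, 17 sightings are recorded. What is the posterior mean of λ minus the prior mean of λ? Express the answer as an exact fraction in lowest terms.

113/198

Total count 17 over total exposure 4 nights.
Posterior: α' = 20 + 17 = 37, β' = 18 + 4 = 22.
Posterior mean = 37/22 = 37/22; prior mean = 20/18 = 10/9. Difference = 37/22 − 10/9 = 113/198.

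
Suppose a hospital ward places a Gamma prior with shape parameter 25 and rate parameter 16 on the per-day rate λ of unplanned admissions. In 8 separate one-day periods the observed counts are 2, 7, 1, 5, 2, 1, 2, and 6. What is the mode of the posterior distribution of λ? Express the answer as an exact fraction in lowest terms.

25/12

Total count: 2 + 7 + 1 + 5 + 2 + 1 + 2 + 6 = 26.
Total exposure: 8 days.
The Gamma prior is conjugate for the Poisson rate, so λ | data ~ Gamma(25+26, 16+8) = Gamma(51, 24).
Posterior mode = (α'−1)/β' = 50/24 = 25/12.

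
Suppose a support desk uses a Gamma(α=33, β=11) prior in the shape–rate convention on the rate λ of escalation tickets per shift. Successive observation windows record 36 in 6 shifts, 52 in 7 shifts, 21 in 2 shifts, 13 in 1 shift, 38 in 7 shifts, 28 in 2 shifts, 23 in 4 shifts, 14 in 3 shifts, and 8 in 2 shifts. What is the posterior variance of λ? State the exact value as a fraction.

Total count: 36 + 52 + 21 + 13 + 38 + 28 + 23 + 14 + 8 = 233.
Total exposure: 6 + 7 + 2 + 1 + 7 + 2 + 4 + 3 + 2 = 34 shifts.
By Gamma–Poisson conjugacy, the posterior is Gamma(α + Σx, β + Σt) = Gamma(33 + 233, 11 + 34) = Gamma(266, 45).
Posterior variance = α'/β'² = 266/2025.

266/2025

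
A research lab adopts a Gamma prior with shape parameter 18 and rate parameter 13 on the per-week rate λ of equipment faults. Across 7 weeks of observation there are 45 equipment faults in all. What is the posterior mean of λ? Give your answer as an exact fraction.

63/20

Total count 45 over total exposure 7 weeks.
The Gamma prior is conjugate for the Poisson rate, so λ | data ~ Gamma(18+45, 13+7) = Gamma(63, 20).
Posterior mean = α'/β' = 63/20.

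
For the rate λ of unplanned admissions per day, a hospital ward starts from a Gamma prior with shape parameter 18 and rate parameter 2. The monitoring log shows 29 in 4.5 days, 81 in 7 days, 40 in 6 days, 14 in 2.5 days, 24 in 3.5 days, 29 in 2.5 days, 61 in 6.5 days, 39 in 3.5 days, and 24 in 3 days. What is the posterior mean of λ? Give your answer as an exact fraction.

359/41

Total count: 29 + 81 + 40 + 14 + 24 + 29 + 61 + 39 + 24 = 341.
Total exposure: 4.5 + 7 + 6 + 2.5 + 3.5 + 2.5 + 6.5 + 3.5 + 3 = 39 days.
The Gamma prior is conjugate for the Poisson rate, so λ | data ~ Gamma(18+341, 2+39) = Gamma(359, 41).
Posterior mean = α'/β' = 359/41.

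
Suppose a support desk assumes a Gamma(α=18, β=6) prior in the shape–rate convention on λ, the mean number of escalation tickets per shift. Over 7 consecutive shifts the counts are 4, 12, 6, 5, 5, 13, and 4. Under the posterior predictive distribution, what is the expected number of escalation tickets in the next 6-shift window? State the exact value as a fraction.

Total count: 4 + 12 + 6 + 5 + 5 + 13 + 4 = 49.
Total exposure: 7 shifts.
Gamma(α, β) with Poisson data over total exposure Σt gives posterior Gamma(α+Σx, β+Σt) = Gamma(67, 13).
Predictive mean over a 6-shift window = T·E[λ|data] = 6·67/13 = 402/13.

402/13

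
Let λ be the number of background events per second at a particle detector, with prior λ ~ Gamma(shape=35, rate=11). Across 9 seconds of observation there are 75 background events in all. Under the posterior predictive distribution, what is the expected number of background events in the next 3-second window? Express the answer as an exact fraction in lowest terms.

33/2

Total count 75 over total exposure 9 seconds.
Posterior: α' = 35 + 75 = 110, β' = 11 + 9 = 20.
Predictive mean over a 3-second window = T·E[λ|data] = 3·110/20 = 33/2.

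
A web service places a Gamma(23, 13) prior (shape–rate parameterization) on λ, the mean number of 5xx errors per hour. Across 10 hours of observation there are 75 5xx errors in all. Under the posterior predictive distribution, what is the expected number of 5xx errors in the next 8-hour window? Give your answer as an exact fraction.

784/23

Total count 75 over total exposure 10 hours.
Gamma(α, β) with Poisson data over total exposure Σt gives posterior Gamma(α+Σx, β+Σt) = Gamma(98, 23).
Predictive mean over an 8-hour window = T·E[λ|data] = 8·98/23 = 784/23.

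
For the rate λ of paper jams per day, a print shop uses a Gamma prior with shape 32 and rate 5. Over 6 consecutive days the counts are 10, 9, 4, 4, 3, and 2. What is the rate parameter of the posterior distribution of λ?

11

Total count: 10 + 9 + 4 + 4 + 3 + 2 = 32.
Total exposure: 6 days.
Gamma(α, β) with Poisson data over total exposure Σt gives posterior Gamma(α+Σx, β+Σt) = Gamma(64, 11).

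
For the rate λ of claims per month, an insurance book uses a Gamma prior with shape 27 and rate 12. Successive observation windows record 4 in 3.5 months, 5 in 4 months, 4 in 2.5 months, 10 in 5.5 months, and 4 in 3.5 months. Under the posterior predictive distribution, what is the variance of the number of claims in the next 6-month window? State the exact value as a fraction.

Total count: 4 + 5 + 4 + 10 + 4 = 27.
Total exposure: 3.5 + 4 + 2.5 + 5.5 + 3.5 = 19 months.
Gamma(α, β) with Poisson data over total exposure Σt gives posterior Gamma(α+Σx, β+Σt) = Gamma(54, 31).
The posterior predictive for a window of length T is Negative Binomial with variance T·α'·(β'+T)/β'² = 6·54·37/961 = 11988/961.

11988/961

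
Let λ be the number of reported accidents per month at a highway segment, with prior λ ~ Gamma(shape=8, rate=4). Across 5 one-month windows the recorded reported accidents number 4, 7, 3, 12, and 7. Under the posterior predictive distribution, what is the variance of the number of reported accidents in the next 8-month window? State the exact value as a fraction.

Total count: 4 + 7 + 3 + 12 + 7 = 33.
Total exposure: 5 months.
Gamma(α, β) with Poisson data over total exposure Σt gives posterior Gamma(α+Σx, β+Σt) = Gamma(41, 9).
The posterior predictive for a window of length T is Negative Binomial with variance T·α'·(β'+T)/β'² = 8·41·17/81 = 5576/81.

5576/81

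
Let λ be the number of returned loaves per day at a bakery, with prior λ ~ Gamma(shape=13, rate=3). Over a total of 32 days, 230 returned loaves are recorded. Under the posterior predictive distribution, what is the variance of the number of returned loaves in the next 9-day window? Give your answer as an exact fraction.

Total count 230 over total exposure 32 days.
The Gamma prior is conjugate for the Poisson rate, so λ | data ~ Gamma(13+230, 3+32) = Gamma(243, 35).
The posterior predictive for a window of length T is Negative Binomial with variance T·α'·(β'+T)/β'² = 9·243·44/1225 = 96228/1225.

96228/1225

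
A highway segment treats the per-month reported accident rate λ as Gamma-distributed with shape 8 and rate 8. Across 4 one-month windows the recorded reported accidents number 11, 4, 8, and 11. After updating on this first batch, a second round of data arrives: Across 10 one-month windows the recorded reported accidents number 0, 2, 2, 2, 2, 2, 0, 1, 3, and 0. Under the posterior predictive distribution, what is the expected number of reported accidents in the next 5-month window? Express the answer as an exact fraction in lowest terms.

140/11

Total count: 11 + 4 + 8 + 11 = 34.
Total exposure: 4 months.
After the first batch: Gamma(8 + 34, 8 + 4) = Gamma(42, 12).
Total count: 0 + 2 + 2 + 2 + 2 + 2 + 0 + 1 + 3 + 0 = 14.
Total exposure: 10 months.
After the second batch: Gamma(42 + 14, 12 + 10) = Gamma(56, 22).
Predictive mean over a 5-month window = T·E[λ|data] = 5·56/22 = 140/11.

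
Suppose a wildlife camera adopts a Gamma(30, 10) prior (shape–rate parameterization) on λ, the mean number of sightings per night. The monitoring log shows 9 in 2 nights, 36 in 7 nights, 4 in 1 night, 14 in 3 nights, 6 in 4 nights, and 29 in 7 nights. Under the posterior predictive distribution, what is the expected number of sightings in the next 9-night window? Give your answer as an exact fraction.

Total count: 9 + 36 + 4 + 14 + 6 + 29 = 98.
Total exposure: 2 + 7 + 1 + 3 + 4 + 7 = 24 nights.
Posterior: α' = 30 + 98 = 128, β' = 10 + 24 = 34.
Predictive mean over a 9-night window = T·E[λ|data] = 9·128/34 = 576/17.

576/17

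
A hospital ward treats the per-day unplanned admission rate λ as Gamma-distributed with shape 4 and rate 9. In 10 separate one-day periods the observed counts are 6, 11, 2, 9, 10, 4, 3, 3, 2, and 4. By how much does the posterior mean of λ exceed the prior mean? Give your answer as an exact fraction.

Total count: 6 + 11 + 2 + 9 + 10 + 4 + 3 + 3 + 2 + 4 = 54.
Total exposure: 10 days.
Conjugate update: add total count to the shape and total exposure to the rate, giving Gamma(58, 19).
Posterior mean = 58/19 = 58/19; prior mean = 4/9 = 4/9. Difference = 58/19 − 4/9 = 446/171.

446/171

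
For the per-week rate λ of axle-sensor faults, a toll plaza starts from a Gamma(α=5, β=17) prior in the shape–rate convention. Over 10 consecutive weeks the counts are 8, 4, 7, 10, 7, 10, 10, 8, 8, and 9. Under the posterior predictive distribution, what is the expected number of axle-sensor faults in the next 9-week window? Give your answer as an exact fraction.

Total count: 8 + 4 + 7 + 10 + 7 + 10 + 10 + 8 + 8 + 9 = 81.
Total exposure: 10 weeks.
Gamma(α, β) with Poisson data over total exposure Σt gives posterior Gamma(α+Σx, β+Σt) = Gamma(86, 27).
Predictive mean over a 9-week window = T·E[λ|data] = 9·86/27 = 86/3.

86/3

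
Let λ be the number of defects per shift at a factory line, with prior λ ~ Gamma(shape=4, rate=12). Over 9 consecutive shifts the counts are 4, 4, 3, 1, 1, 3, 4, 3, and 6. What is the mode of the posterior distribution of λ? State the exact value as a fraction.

Total count: 4 + 4 + 3 + 1 + 1 + 3 + 4 + 3 + 6 = 29.
Total exposure: 9 shifts.
Posterior: α' = 4 + 29 = 33, β' = 12 + 9 = 21.
Posterior mode = (α'−1)/β' = 32/21.

32/21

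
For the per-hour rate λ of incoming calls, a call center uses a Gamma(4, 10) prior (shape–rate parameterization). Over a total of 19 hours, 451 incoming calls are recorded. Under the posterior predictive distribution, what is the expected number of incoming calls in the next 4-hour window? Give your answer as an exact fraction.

1820/29

Total count 451 over total exposure 19 hours.
By Gamma–Poisson conjugacy, the posterior is Gamma(α + Σx, β + Σt) = Gamma(4 + 451, 10 + 19) = Gamma(455, 29).
Predictive mean over a 4-hour window = T·E[λ|data] = 4·455/29 = 1820/29.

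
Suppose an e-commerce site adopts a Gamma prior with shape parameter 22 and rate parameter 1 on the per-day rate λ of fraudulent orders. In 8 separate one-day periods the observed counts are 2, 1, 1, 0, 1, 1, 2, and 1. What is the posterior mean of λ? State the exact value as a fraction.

31/9

Total count: 2 + 1 + 1 + 0 + 1 + 1 + 2 + 1 = 9.
Total exposure: 8 days.
Conjugate update: add total count to the shape and total exposure to the rate, giving Gamma(31, 9).
Posterior mean = α'/β' = 31/9.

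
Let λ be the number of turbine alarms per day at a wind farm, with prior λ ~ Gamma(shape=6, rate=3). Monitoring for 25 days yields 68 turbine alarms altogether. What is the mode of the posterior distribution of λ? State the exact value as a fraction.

73/28

Total count 68 over total exposure 25 days.
Posterior: α' = 6 + 68 = 74, β' = 3 + 25 = 28.
Posterior mode = (α'−1)/β' = 73/28.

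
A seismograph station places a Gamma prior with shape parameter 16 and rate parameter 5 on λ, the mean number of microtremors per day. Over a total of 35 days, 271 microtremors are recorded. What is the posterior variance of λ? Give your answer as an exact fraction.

Total count 271 over total exposure 35 days.
By Gamma–Poisson conjugacy, the posterior is Gamma(α + Σx, β + Σt) = Gamma(16 + 271, 5 + 35) = Gamma(287, 40).
Posterior variance = α'/β'² = 287/1600.

287/1600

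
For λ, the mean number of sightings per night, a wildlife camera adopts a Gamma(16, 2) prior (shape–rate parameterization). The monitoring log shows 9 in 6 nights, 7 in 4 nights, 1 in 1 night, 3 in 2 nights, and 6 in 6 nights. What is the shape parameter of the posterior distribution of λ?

42

Total count: 9 + 7 + 1 + 3 + 6 = 26.
Total exposure: 6 + 4 + 1 + 2 + 6 = 19 nights.
Gamma(α, β) with Poisson data over total exposure Σt gives posterior Gamma(α+Σx, β+Σt) = Gamma(42, 21).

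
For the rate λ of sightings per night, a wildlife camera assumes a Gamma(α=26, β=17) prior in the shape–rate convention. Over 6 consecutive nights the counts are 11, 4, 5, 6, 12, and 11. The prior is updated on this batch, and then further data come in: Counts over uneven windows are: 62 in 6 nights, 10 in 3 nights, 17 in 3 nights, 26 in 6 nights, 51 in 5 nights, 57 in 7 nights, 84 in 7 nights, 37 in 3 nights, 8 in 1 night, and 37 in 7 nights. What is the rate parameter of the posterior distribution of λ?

71

Total count: 11 + 4 + 5 + 6 + 12 + 11 = 49.
Total exposure: 6 nights.
After the first batch: Gamma(26 + 49, 17 + 6) = Gamma(75, 23).
Total count: 62 + 10 + 17 + 26 + 51 + 57 + 84 + 37 + 8 + 37 = 389.
Total exposure: 6 + 3 + 3 + 6 + 5 + 7 + 7 + 3 + 1 + 7 = 48 nights.
After the second batch: Gamma(75 + 389, 23 + 48) = Gamma(464, 71).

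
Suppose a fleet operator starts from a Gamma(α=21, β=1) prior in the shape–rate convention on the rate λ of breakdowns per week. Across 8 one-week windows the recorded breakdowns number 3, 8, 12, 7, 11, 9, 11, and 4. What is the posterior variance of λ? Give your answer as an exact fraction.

86/81

Total count: 3 + 8 + 12 + 7 + 11 + 9 + 11 + 4 = 65.
Total exposure: 8 weeks.
The Gamma prior is conjugate for the Poisson rate, so λ | data ~ Gamma(21+65, 1+8) = Gamma(86, 9).
Posterior variance = α'/β'² = 86/81.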